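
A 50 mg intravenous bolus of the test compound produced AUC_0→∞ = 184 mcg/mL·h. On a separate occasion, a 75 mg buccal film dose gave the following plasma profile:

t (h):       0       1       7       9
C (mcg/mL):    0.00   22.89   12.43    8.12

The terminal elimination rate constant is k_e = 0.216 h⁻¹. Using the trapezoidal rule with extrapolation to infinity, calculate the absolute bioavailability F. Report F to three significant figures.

Trapezoidal AUC_0→9 (buccal film):
  [0→1]: (0.00+22.89)/2 × 1 = 11.445
  [1→7]: (22.89+12.43)/2 × 6 = 105.96
  [7→9]: (12.43+8.12)/2 × 2 = 20.55
  Sum = 137.955 mcg/mL·h
Tail: C_last/k_e = 8.12/0.216 = 37.593
AUC_0→∞ (buccal film) = 137.955 + 37.593 = 175.548 mcg/mL·h
F = (AUC_ev/D_ev)/(AUC_iv/D_iv) = (175.548/75)/(184/50) = 2.34064/3.68 = 0.6360

F = 0.636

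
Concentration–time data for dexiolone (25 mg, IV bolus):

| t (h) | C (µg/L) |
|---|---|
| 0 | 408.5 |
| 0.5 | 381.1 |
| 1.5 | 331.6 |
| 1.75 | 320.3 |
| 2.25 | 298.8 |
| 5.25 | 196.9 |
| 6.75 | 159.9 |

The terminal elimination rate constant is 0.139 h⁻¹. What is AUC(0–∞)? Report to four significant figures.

AUC = 2952 µg/L·h

Trapezoidal AUC_0→6.75:
  [0→0.5]: (408.5+381.1)/2 × 0.5 = 197.4
  [0.5→1.5]: (381.1+331.6)/2 × 1 = 356.35
  [1.5→1.75]: (331.6+320.3)/2 × 0.25 = 81.4875
  [1.75→2.25]: (320.3+298.8)/2 × 0.5 = 154.775
  [2.25→5.25]: (298.8+196.9)/2 × 3 = 743.55
  [5.25→6.75]: (196.9+159.9)/2 × 1.5 = 267.6
  Sum = 1801.1625 µg/L·h
Extrapolated tail: C_last / k_e = 159.9 / 0.139 = 1150.360
AUC_0→∞ = 1801.1625 + 1150.360 = 2951.5225 µg/L·h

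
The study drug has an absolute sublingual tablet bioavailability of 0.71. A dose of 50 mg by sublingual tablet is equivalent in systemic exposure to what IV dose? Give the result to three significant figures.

D_iv = 35.5 mg

Systemic exposure from an extravascular dose = F × D_ev, so the equivalent IV dose is F × D_ev.
D_iv = F × D_ev = 0.71 × 50 = 35.5 mg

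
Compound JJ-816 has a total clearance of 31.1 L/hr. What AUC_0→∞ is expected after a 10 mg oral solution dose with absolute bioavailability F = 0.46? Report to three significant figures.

AUC = 0.148 mg/L·hr

AUC_0→∞ = F × Dose / CL
        = 0.46 × 10 / 31.1 = 0.14791 mg/L·hr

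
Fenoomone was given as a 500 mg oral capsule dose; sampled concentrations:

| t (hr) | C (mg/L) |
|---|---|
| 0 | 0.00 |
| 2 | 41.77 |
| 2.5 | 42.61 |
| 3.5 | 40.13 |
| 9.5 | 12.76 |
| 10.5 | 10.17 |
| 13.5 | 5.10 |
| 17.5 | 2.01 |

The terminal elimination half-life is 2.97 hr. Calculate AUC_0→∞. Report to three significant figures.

AUC = 320 mg/L·hr

Trapezoidal AUC_0→17.5:
  [0→2]: (0.00+41.77)/2 × 2 = 41.77
  [2→2.5]: (41.77+42.61)/2 × 0.5 = 21.095
  [2.5→3.5]: (42.61+40.13)/2 × 1 = 41.37
  [3.5→9.5]: (40.13+12.76)/2 × 6 = 158.67
  [9.5→10.5]: (12.76+10.17)/2 × 1 = 11.465
  [10.5→13.5]: (10.17+5.10)/2 × 3 = 22.905
  [13.5→17.5]: (5.10+2.01)/2 × 4 = 14.22
  Sum = 311.495 mg/L·hr
k_e = ln2 / t½ = 0.693147 / 2.97 = 0.2334 hr^-1
Extrapolated tail: C_last / k_e = 2.01 / 0.2334 = 8.612
AUC_0→∞ = 311.495 + 8.612 = 320.107 mg/L·hr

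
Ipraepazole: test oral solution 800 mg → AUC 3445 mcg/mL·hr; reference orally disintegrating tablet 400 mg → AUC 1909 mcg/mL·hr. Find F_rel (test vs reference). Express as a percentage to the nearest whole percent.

F_rel = 90%

F_rel = (AUC_test/D_test) / (AUC_ref/D_ref)
      = (3445/800) / (1909/400)
      = 4.30625 / 4.7725 = 0.9023 = 90.23%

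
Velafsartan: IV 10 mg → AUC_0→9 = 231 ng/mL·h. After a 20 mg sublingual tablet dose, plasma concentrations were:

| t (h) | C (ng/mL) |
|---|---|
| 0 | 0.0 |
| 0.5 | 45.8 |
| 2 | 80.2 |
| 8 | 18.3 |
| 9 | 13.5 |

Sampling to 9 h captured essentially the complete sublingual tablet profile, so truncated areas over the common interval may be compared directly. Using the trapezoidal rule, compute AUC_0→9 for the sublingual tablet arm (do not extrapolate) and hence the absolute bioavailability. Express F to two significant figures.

F = 0.90

Trapezoidal AUC_0→9 (sublingual tablet):
  [0→0.5]: (0.0+45.8)/2 × 0.5 = 11.45
  [0.5→2]: (45.8+80.2)/2 × 1.5 = 94.5
  [2→8]: (80.2+18.3)/2 × 6 = 295.5
  [8→9]: (18.3+13.5)/2 × 1 = 15.9
  Sum = 417.35 ng/mL·h
F = (AUC_ev/D_ev)/(AUC_iv/D_iv) = (417.35/20)/(231/10) = 20.8675/23.1 = 0.9034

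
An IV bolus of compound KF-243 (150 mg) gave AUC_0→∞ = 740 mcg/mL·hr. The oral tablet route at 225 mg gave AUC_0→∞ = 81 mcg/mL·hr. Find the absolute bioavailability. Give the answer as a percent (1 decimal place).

F = (AUC_ev / D_ev) / (AUC_iv / D_iv)
  = (81/225) / (740/150)
  = 0.36 / 4.93333 = 0.0730
  = 7.30%

F = 7.3%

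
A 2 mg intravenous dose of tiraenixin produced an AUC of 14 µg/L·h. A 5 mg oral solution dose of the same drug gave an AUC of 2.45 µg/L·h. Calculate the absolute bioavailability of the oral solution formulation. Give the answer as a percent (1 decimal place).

F = 7.0%

F = (AUC_ev / D_ev) / (AUC_iv / D_iv)
  = (2.45/5) / (14/2)
  = 0.49 / 7 = 0.0700
  = 7.00%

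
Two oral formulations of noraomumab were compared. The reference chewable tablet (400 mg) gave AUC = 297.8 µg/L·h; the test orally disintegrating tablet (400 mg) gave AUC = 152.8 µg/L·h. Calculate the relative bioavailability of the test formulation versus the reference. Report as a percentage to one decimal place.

F_rel = (AUC_test/D_test) / (AUC_ref/D_ref)
      = (152.8/400) / (297.8/400)
      = 0.382 / 0.7445 = 0.5131 = 51.31%

F_rel = 51.3%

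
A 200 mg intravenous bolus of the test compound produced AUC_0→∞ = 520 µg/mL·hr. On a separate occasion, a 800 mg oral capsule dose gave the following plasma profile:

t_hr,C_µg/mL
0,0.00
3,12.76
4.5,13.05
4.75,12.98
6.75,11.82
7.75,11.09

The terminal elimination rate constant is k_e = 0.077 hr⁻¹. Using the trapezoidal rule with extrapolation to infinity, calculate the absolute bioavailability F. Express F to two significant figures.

F = 0.11

Trapezoidal AUC_0→7.75 (oral capsule):
  [0→3]: (0.00+12.76)/2 × 3 = 19.14
  [3→4.5]: (12.76+13.05)/2 × 1.5 = 19.3575
  [4.5→4.75]: (13.05+12.98)/2 × 0.25 = 3.25375
  [4.75→6.75]: (12.98+11.82)/2 × 2 = 24.8
  [6.75→7.75]: (11.82+11.09)/2 × 1 = 11.455
  Sum = 78.00625 µg/mL·hr
Tail: C_last/k_e = 11.09/0.077 = 144.026
AUC_0→∞ (oral capsule) = 78.00625 + 144.026 = 222.03225 µg/mL·hr
F = (AUC_ev/D_ev)/(AUC_iv/D_iv) = (222.03225/800)/(520/200) = 0.27754/2.6 = 0.1067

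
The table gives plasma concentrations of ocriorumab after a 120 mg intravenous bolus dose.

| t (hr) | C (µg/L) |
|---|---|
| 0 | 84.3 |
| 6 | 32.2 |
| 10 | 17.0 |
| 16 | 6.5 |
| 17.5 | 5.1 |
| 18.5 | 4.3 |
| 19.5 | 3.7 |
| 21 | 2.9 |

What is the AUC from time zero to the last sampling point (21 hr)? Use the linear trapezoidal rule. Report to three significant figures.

AUC = 541 µg/L·hr

Trapezoidal AUC_0→21:
  [0→6]: (84.3+32.2)/2 × 6 = 349.5
  [6→10]: (32.2+17.0)/2 × 4 = 98.4
  [10→16]: (17.0+6.5)/2 × 6 = 70.5
  [16→17.5]: (6.5+5.1)/2 × 1.5 = 8.7
  [17.5→18.5]: (5.1+4.3)/2 × 1 = 4.7
  [18.5→19.5]: (4.3+3.7)/2 × 1 = 4.0
  [19.5→21]: (3.7+2.9)/2 × 1.5 = 4.95
  Sum = 540.75 µg/L·hr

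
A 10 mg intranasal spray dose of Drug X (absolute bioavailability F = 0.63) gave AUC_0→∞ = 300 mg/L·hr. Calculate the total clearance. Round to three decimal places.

CL = F × Dose / AUC_0→∞
   = 0.63 × 10 / 300 = 0.021 L/hr

CL = 0.021 L/hr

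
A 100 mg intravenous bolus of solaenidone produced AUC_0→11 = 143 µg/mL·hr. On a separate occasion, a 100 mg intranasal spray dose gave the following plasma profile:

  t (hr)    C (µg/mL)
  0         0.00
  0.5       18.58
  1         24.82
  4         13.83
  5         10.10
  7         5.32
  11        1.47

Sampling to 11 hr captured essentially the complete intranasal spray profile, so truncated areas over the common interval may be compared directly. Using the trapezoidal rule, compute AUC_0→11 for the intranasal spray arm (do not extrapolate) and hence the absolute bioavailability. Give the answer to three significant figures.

Trapezoidal AUC_0→11 (intranasal spray):
  [0→0.5]: (0.00+18.58)/2 × 0.5 = 4.645
  [0.5→1]: (18.58+24.82)/2 × 0.5 = 10.85
  [1→4]: (24.82+13.83)/2 × 3 = 57.975
  [4→5]: (13.83+10.10)/2 × 1 = 11.965
  [5→7]: (10.10+5.32)/2 × 2 = 15.42
  [7→11]: (5.32+1.47)/2 × 4 = 13.58
  Sum = 114.435 µg/mL·hr
F = (AUC_ev/D_ev)/(AUC_iv/D_iv) = (114.435/100)/(143/100) = 1.14435/1.43 = 0.8002

F = 0.800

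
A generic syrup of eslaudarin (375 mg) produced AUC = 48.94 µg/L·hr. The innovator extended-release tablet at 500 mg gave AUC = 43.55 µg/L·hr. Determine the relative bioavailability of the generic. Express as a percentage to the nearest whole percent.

F_rel = 150%

F_rel = (AUC_test/D_test) / (AUC_ref/D_ref)
      = (48.94/375) / (43.55/500)
      = 0.130507 / 0.0871 = 1.4984 = 149.84%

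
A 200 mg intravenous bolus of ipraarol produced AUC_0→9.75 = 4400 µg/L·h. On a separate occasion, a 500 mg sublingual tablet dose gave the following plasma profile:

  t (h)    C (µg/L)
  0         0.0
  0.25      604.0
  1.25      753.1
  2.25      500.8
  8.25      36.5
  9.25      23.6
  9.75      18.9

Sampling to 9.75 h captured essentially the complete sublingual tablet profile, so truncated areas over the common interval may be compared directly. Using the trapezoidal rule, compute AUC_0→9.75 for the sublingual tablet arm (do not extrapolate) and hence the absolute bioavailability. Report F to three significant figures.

F = 0.276

Trapezoidal AUC_0→9.75 (sublingual tablet):
  [0→0.25]: (0.0+604.0)/2 × 0.25 = 75.5
  [0.25→1.25]: (604.0+753.1)/2 × 1 = 678.55
  [1.25→2.25]: (753.1+500.8)/2 × 1 = 626.95
  [2.25→8.25]: (500.8+36.5)/2 × 6 = 1611.9
  [8.25→9.25]: (36.5+23.6)/2 × 1 = 30.05
  [9.25→9.75]: (23.6+18.9)/2 × 0.5 = 10.625
  Sum = 3033.575 µg/L·h
F = (AUC_ev/D_ev)/(AUC_iv/D_iv) = (3033.575/500)/(4400/200) = 6.06715/22 = 0.2758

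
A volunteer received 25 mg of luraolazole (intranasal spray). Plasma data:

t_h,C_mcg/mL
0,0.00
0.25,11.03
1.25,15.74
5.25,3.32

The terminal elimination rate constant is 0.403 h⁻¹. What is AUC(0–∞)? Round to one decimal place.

Trapezoidal AUC_0→5.25:
  [0→0.25]: (0.00+11.03)/2 × 0.25 = 1.37875
  [0.25→1.25]: (11.03+15.74)/2 × 1 = 13.385
  [1.25→5.25]: (15.74+3.32)/2 × 4 = 38.12
  Sum = 52.88375 mcg/mL·h
Extrapolated tail: C_last / k_e = 3.32 / 0.403 = 8.238
AUC_0→∞ = 52.88375 + 8.238 = 61.12175 mcg/mL·h

AUC = 61.1 mcg/mL·h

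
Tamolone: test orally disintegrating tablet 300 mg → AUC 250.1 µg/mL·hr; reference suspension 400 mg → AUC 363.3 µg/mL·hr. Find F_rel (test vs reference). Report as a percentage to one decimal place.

F_rel = 91.8%

F_rel = (AUC_test/D_test) / (AUC_ref/D_ref)
      = (250.1/300) / (363.3/400)
      = 0.833667 / 0.90825 = 0.9179 = 91.79%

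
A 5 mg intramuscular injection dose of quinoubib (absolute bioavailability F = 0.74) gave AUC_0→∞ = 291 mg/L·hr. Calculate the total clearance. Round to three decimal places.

CL = F × Dose / AUC_0→∞
   = 0.74 × 5 / 291 = 0.0127148 L/hr

CL = 0.013 L/hr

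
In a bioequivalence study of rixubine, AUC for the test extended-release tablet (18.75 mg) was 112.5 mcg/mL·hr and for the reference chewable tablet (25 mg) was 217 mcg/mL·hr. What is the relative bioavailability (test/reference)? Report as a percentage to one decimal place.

F_rel = 69.1%

F_rel = (AUC_test/D_test) / (AUC_ref/D_ref)
      = (112.5/18.75) / (217/25)
      = 6 / 8.68 = 0.6912 = 69.12%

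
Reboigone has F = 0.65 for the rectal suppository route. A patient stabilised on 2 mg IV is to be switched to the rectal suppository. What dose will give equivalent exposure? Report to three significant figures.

For equal systemic exposure: F × D_ev = D_iv
D_ev = D_iv / F = 2 / 0.65 = 3.07692 mg

D_rectal = 3.08 mg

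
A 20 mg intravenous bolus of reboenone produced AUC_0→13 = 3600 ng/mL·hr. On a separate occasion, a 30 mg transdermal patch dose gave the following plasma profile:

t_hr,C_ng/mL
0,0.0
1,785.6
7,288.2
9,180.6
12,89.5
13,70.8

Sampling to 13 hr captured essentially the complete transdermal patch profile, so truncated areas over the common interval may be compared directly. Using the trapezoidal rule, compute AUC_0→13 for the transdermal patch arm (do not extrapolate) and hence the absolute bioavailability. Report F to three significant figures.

F = 0.846

Trapezoidal AUC_0→13 (transdermal patch):
  [0→1]: (0.0+785.6)/2 × 1 = 392.8
  [1→7]: (785.6+288.2)/2 × 6 = 3221.4
  [7→9]: (288.2+180.6)/2 × 2 = 468.8
  [9→12]: (180.6+89.5)/2 × 3 = 405.15
  [12→13]: (89.5+70.8)/2 × 1 = 80.15
  Sum = 4568.3 ng/mL·hr
F = (AUC_ev/D_ev)/(AUC_iv/D_iv) = (4568.3/30)/(3600/20) = 152.277/180 = 0.8460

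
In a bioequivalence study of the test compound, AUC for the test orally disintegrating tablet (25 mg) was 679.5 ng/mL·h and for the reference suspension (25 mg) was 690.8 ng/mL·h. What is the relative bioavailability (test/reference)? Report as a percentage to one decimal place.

F_rel = 98.4%

F_rel = (AUC_test/D_test) / (AUC_ref/D_ref)
      = (679.5/25) / (690.8/25)
      = 27.18 / 27.632 = 0.9836 = 98.36%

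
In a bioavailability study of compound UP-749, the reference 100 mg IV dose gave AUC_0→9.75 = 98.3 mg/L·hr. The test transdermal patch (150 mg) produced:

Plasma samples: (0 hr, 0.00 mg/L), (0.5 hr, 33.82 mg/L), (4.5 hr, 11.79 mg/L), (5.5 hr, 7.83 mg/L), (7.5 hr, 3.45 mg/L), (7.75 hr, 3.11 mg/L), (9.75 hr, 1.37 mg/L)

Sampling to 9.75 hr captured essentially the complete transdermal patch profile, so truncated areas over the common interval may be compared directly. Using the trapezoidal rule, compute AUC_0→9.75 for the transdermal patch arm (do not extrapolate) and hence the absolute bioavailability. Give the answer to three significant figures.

F = 0.855

Trapezoidal AUC_0→9.75 (transdermal patch):
  [0→0.5]: (0.00+33.82)/2 × 0.5 = 8.455
  [0.5→4.5]: (33.82+11.79)/2 × 4 = 91.22
  [4.5→5.5]: (11.79+7.83)/2 × 1 = 9.81
  [5.5→7.5]: (7.83+3.45)/2 × 2 = 11.28
  [7.5→7.75]: (3.45+3.11)/2 × 0.25 = 0.82
  [7.75→9.75]: (3.11+1.37)/2 × 2 = 4.48
  Sum = 126.065 mg/L·hr
F = (AUC_ev/D_ev)/(AUC_iv/D_iv) = (126.065/150)/(98.3/100) = 0.840433/0.983 = 0.8550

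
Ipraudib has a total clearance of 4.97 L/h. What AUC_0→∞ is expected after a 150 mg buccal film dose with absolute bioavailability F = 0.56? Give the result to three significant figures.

AUC_0→∞ = F × Dose / CL
        = 0.56 × 150 / 4.97 = 16.9014 mg/L·h

AUC = 16.9 mg/L·h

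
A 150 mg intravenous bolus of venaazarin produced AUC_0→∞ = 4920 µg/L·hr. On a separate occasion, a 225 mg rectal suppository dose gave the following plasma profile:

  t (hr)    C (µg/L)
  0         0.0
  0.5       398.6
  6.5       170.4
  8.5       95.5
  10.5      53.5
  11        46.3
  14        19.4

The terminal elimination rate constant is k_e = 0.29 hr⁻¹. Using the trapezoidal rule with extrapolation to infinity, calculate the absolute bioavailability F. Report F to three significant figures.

Trapezoidal AUC_0→14 (rectal suppository):
  [0→0.5]: (0.0+398.6)/2 × 0.5 = 99.65
  [0.5→6.5]: (398.6+170.4)/2 × 6 = 1707.0
  [6.5→8.5]: (170.4+95.5)/2 × 2 = 265.9
  [8.5→10.5]: (95.5+53.5)/2 × 2 = 149.0
  [10.5→11]: (53.5+46.3)/2 × 0.5 = 24.95
  [11→14]: (46.3+19.4)/2 × 3 = 98.55
  Sum = 2345.05 µg/L·hr
Tail: C_last/k_e = 19.4/0.29 = 66.897
AUC_0→∞ (rectal suppository) = 2345.05 + 66.897 = 2411.947 µg/L·hr
F = (AUC_ev/D_ev)/(AUC_iv/D_iv) = (2411.947/225)/(4920/150) = 10.7198/32.8 = 0.3268

F = 0.327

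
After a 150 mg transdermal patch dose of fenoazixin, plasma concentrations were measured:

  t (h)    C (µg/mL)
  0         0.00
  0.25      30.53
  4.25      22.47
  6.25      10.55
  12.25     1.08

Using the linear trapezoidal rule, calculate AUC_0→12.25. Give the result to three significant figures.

AUC = 178 µg/mL·h

Trapezoidal AUC_0→12.25:
  [0→0.25]: (0.00+30.53)/2 × 0.25 = 3.81625
  [0.25→4.25]: (30.53+22.47)/2 × 4 = 106.0
  [4.25→6.25]: (22.47+10.55)/2 × 2 = 33.02
  [6.25→12.25]: (10.55+1.08)/2 × 6 = 34.89
  Sum = 177.72625 µg/mL·h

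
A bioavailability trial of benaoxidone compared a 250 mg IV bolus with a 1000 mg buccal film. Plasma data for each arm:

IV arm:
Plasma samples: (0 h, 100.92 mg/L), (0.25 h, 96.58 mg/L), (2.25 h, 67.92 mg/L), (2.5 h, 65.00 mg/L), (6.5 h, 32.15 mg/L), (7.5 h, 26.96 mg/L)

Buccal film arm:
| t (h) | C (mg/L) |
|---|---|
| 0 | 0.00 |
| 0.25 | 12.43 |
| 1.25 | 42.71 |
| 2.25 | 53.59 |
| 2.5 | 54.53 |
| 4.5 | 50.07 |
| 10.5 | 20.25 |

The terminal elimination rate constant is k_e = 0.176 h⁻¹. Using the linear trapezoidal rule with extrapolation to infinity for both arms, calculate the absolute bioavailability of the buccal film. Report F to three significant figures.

F = 0.224

Trapezoidal AUC_0→7.5 (IV):
  [0→0.25]: (100.92+96.58)/2 × 0.25 = 24.6875
  [0.25→2.25]: (96.58+67.92)/2 × 2 = 164.5
  [2.25→2.5]: (67.92+65.00)/2 × 0.25 = 16.615
  [2.5→6.5]: (65.00+32.15)/2 × 4 = 194.3
  [6.5→7.5]: (32.15+26.96)/2 × 1 = 29.555
  Sum = 429.6575 mg/L·h
IV tail: 26.96/0.176 = 153.182; AUC_iv,0→∞ = 429.6575 + 153.182 = 582.8395 mg/L·h
Trapezoidal AUC_0→10.5 (buccal film):
  [0→0.25]: (0.00+12.43)/2 × 0.25 = 1.55375
  [0.25→1.25]: (12.43+42.71)/2 × 1 = 27.57
  [1.25→2.25]: (42.71+53.59)/2 × 1 = 48.15
  [2.25→2.5]: (53.59+54.53)/2 × 0.25 = 13.515
  [2.5→4.5]: (54.53+50.07)/2 × 2 = 104.6
  [4.5→10.5]: (50.07+20.25)/2 × 6 = 210.96
  Sum = 406.34875 mg/L·h
buccal film tail: 20.25/0.176 = 115.057; AUC_ev,0→∞ = 406.34875 + 115.057 = 521.40575 mg/L·h
F = (AUC_ev/D_ev)/(AUC_iv/D_iv) = (521.40575/1000)/(582.8395/250) = 0.52140575/2.331358 = 0.2236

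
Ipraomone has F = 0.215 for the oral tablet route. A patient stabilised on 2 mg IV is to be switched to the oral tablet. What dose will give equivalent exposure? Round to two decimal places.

D_oral = 9.30 mg

For equal systemic exposure: F × D_ev = D_iv
D_ev = D_iv / F = 2 / 0.215 = 9.30233 mg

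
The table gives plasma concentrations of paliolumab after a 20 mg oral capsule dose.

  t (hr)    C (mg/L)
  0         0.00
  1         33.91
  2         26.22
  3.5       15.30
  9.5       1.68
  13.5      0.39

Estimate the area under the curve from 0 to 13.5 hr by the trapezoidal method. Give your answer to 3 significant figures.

AUC = 133 mg/L·hr

Trapezoidal AUC_0→13.5:
  [0→1]: (0.00+33.91)/2 × 1 = 16.955
  [1→2]: (33.91+26.22)/2 × 1 = 30.065
  [2→3.5]: (26.22+15.30)/2 × 1.5 = 31.14
  [3.5→9.5]: (15.30+1.68)/2 × 6 = 50.94
  [9.5→13.5]: (1.68+0.39)/2 × 4 = 4.14
  Sum = 133.24 mg/L·hr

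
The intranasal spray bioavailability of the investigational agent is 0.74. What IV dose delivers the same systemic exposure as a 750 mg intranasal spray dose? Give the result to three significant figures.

D_iv = 555 mg

Systemic exposure from an extravascular dose = F × D_ev, so the equivalent IV dose is F × D_ev.
D_iv = F × D_ev = 0.74 × 750 = 555 mg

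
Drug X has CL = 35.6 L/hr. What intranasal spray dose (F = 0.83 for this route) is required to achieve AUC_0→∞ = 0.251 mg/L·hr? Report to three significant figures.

Dose = 10.8 mg

Dose = CL × AUC_0→∞ / F
     = 35.6 × 0.251 / 0.83 = 10.7658 mg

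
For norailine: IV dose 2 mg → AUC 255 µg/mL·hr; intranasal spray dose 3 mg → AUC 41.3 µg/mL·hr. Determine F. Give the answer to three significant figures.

F = (AUC_ev / D_ev) / (AUC_iv / D_iv)
  = (41.3/3) / (255/2)
  = 13.7667 / 127.5 = 0.1080

F = 0.108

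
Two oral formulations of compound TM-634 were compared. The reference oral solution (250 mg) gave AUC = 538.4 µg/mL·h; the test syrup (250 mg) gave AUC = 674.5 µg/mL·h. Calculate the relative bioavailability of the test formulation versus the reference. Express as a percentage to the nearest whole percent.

F_rel = (AUC_test/D_test) / (AUC_ref/D_ref)
      = (674.5/250) / (538.4/250)
      = 2.698 / 2.1536 = 1.2528 = 125.28%

F_rel = 125%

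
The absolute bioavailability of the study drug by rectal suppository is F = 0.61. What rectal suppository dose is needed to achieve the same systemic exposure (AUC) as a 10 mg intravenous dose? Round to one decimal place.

D_rectal = 16.4 mg

For equal systemic exposure: F × D_ev = D_iv
D_ev = D_iv / F = 10 / 0.61 = 16.3934 mg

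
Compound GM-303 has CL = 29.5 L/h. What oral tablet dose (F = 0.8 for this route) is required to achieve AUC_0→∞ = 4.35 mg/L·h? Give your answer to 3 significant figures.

Dose = CL × AUC_0→∞ / F
     = 29.5 × 4.35 / 0.8 = 160.40625 mg

Dose = 160 mg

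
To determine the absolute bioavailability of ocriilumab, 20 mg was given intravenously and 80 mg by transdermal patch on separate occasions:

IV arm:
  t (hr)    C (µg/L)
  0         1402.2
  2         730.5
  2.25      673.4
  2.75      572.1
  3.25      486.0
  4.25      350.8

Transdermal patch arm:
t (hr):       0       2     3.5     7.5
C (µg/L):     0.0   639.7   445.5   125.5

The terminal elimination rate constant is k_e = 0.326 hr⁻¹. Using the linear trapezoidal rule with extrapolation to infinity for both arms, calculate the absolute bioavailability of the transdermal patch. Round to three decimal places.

F = 0.170

Trapezoidal AUC_0→4.25 (IV):
  [0→2]: (1402.2+730.5)/2 × 2 = 2132.7
  [2→2.25]: (730.5+673.4)/2 × 0.25 = 175.4875
  [2.25→2.75]: (673.4+572.1)/2 × 0.5 = 311.375
  [2.75→3.25]: (572.1+486.0)/2 × 0.5 = 264.525
  [3.25→4.25]: (486.0+350.8)/2 × 1 = 418.4
  Sum = 3302.4875 µg/L·hr
IV tail: 350.8/0.326 = 1076.074; AUC_iv,0→∞ = 3302.4875 + 1076.074 = 4378.5615 µg/L·hr
Trapezoidal AUC_0→7.5 (transdermal patch):
  [0→2]: (0.0+639.7)/2 × 2 = 639.7
  [2→3.5]: (639.7+445.5)/2 × 1.5 = 813.9
  [3.5→7.5]: (445.5+125.5)/2 × 4 = 1142.0
  Sum = 2595.6 µg/L·hr
transdermal patch tail: 125.5/0.326 = 384.969; AUC_ev,0→∞ = 2595.6 + 384.969 = 2980.569 µg/L·hr
F = (AUC_ev/D_ev)/(AUC_iv/D_iv) = (2980.569/80)/(4378.5615/20) = 37.2571/218.928 = 0.1702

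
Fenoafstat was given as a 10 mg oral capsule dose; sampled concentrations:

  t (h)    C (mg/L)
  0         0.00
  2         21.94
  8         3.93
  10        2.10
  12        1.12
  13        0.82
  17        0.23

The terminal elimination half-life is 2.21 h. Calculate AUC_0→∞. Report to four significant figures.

AUC = 112.6 mg/L·h

Trapezoidal AUC_0→17:
  [0→2]: (0.00+21.94)/2 × 2 = 21.94
  [2→8]: (21.94+3.93)/2 × 6 = 77.61
  [8→10]: (3.93+2.10)/2 × 2 = 6.03
  [10→12]: (2.10+1.12)/2 × 2 = 3.22
  [12→13]: (1.12+0.82)/2 × 1 = 0.97
  [13→17]: (0.82+0.23)/2 × 4 = 2.1
  Sum = 111.87 mg/L·h
k_e = ln2 / t½ = 0.693147 / 2.21 = 0.3136 h^-1
Extrapolated tail: C_last / k_e = 0.23 / 0.3136 = 0.733
AUC_0→∞ = 111.87 + 0.733 = 112.603 mg/L·h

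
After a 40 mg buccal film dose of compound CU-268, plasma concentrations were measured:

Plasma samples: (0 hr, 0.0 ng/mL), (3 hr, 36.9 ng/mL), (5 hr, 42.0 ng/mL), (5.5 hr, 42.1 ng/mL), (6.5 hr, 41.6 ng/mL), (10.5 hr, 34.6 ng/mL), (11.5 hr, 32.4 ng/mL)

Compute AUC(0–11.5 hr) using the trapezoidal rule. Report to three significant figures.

Trapezoidal AUC_0→11.5:
  [0→3]: (0.0+36.9)/2 × 3 = 55.35
  [3→5]: (36.9+42.0)/2 × 2 = 78.9
  [5→5.5]: (42.0+42.1)/2 × 0.5 = 21.025
  [5.5→6.5]: (42.1+41.6)/2 × 1 = 41.85
  [6.5→10.5]: (41.6+34.6)/2 × 4 = 152.4
  [10.5→11.5]: (34.6+32.4)/2 × 1 = 33.5
  Sum = 383.025 ng/mL·hr

AUC = 383 ng/mL·hr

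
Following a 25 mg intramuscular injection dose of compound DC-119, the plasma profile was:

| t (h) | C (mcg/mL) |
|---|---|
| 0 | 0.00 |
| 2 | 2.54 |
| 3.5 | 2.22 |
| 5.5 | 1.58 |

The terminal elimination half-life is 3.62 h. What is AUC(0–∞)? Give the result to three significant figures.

AUC = 18.2 mcg/mL·h

Trapezoidal AUC_0→5.5:
  [0→2]: (0.00+2.54)/2 × 2 = 2.54
  [2→3.5]: (2.54+2.22)/2 × 1.5 = 3.57
  [3.5→5.5]: (2.22+1.58)/2 × 2 = 3.8
  Sum = 9.91 mcg/mL·h
k_e = ln2 / t½ = 0.693147 / 3.62 = 0.1915 h^-1
Extrapolated tail: C_last / k_e = 1.58 / 0.1915 = 8.251
AUC_0→∞ = 9.91 + 8.251 = 18.161 mcg/mL·h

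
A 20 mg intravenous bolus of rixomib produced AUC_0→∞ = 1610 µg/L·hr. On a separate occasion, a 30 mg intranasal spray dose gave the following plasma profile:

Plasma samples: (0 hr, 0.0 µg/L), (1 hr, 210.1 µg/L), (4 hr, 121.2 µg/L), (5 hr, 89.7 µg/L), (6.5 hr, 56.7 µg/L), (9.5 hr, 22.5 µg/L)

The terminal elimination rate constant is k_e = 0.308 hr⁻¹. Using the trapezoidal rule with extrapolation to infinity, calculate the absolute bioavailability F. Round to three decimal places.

F = 0.418

Trapezoidal AUC_0→9.5 (intranasal spray):
  [0→1]: (0.0+210.1)/2 × 1 = 105.05
  [1→4]: (210.1+121.2)/2 × 3 = 496.95
  [4→5]: (121.2+89.7)/2 × 1 = 105.45
  [5→6.5]: (89.7+56.7)/2 × 1.5 = 109.8
  [6.5→9.5]: (56.7+22.5)/2 × 3 = 118.8
  Sum = 936.05 µg/L·hr
Tail: C_last/k_e = 22.5/0.308 = 73.052
AUC_0→∞ (intranasal spray) = 936.05 + 73.052 = 1009.102 µg/L·hr
F = (AUC_ev/D_ev)/(AUC_iv/D_iv) = (1009.102/30)/(1610/20) = 33.6367/80.5 = 0.4178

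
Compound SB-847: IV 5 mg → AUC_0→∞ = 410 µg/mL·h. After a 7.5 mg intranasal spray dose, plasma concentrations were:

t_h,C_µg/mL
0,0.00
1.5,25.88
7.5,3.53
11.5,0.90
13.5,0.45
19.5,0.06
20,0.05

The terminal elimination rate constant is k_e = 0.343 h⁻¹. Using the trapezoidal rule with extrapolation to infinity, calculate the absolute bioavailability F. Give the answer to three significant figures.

Trapezoidal AUC_0→20 (intranasal spray):
  [0→1.5]: (0.00+25.88)/2 × 1.5 = 19.41
  [1.5→7.5]: (25.88+3.53)/2 × 6 = 88.23
  [7.5→11.5]: (3.53+0.90)/2 × 4 = 8.86
  [11.5→13.5]: (0.90+0.45)/2 × 2 = 1.35
  [13.5→19.5]: (0.45+0.06)/2 × 6 = 1.53
  [19.5→20]: (0.06+0.05)/2 × 0.5 = 0.0275
  Sum = 119.4075 µg/mL·h
Tail: C_last/k_e = 0.05/0.343 = 0.146
AUC_0→∞ (intranasal spray) = 119.4075 + 0.146 = 119.5535 µg/mL·h
F = (AUC_ev/D_ev)/(AUC_iv/D_iv) = (119.5535/7.5)/(410/5) = 15.9405/82 = 0.1944

F = 0.194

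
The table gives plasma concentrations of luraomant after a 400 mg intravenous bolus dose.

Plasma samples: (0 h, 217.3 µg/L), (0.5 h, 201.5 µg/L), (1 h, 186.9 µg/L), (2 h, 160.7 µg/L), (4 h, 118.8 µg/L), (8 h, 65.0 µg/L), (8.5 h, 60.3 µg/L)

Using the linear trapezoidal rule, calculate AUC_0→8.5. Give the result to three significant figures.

AUC = 1050 µg/L·h

Trapezoidal AUC_0→8.5:
  [0→0.5]: (217.3+201.5)/2 × 0.5 = 104.7
  [0.5→1]: (201.5+186.9)/2 × 0.5 = 97.1
  [1→2]: (186.9+160.7)/2 × 1 = 173.8
  [2→4]: (160.7+118.8)/2 × 2 = 279.5
  [4→8]: (118.8+65.0)/2 × 4 = 367.6
  [8→8.5]: (65.0+60.3)/2 × 0.5 = 31.325
  Sum = 1054.025 µg/L·h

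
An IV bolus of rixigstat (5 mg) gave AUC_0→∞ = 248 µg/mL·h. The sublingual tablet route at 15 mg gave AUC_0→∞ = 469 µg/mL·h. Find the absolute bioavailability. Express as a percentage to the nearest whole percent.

F = (AUC_ev / D_ev) / (AUC_iv / D_iv)
  = (469/15) / (248/5)
  = 31.2667 / 49.6 = 0.6304
  = 63.04%

F = 63%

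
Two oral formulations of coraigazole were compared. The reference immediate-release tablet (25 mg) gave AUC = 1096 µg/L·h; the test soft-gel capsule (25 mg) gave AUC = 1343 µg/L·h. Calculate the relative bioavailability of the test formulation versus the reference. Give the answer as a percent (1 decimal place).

F_rel = (AUC_test/D_test) / (AUC_ref/D_ref)
      = (1343/25) / (1096/25)
      = 53.72 / 43.84 = 1.2254 = 122.54%

F_rel = 122.5%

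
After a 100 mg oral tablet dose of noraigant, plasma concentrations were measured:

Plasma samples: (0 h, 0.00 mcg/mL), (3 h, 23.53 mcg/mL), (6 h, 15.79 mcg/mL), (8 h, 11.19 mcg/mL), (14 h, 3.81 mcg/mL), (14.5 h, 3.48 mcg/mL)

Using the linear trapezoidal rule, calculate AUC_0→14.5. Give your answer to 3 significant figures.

Trapezoidal AUC_0→14.5:
  [0→3]: (0.00+23.53)/2 × 3 = 35.295
  [3→6]: (23.53+15.79)/2 × 3 = 58.98
  [6→8]: (15.79+11.19)/2 × 2 = 26.98
  [8→14]: (11.19+3.81)/2 × 6 = 45.0
  [14→14.5]: (3.81+3.48)/2 × 0.5 = 1.8225
  Sum = 168.0775 mcg/mL·h

AUC = 168 mcg/mL·h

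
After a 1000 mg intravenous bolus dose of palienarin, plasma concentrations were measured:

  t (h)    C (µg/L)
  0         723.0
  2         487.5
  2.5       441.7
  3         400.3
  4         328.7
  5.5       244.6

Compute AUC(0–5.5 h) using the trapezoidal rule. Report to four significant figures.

Trapezoidal AUC_0→5.5:
  [0→2]: (723.0+487.5)/2 × 2 = 1210.5
  [2→2.5]: (487.5+441.7)/2 × 0.5 = 232.3
  [2.5→3]: (441.7+400.3)/2 × 0.5 = 210.5
  [3→4]: (400.3+328.7)/2 × 1 = 364.5
  [4→5.5]: (328.7+244.6)/2 × 1.5 = 429.975
  Sum = 2447.775 µg/L·h

AUC = 2448 µg/L·h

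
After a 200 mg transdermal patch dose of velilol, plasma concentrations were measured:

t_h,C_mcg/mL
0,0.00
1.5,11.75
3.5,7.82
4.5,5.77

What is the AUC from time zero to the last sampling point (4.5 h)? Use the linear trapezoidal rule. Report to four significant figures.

AUC = 35.18 mcg/mL·h

Trapezoidal AUC_0→4.5:
  [0→1.5]: (0.00+11.75)/2 × 1.5 = 8.8125
  [1.5→3.5]: (11.75+7.82)/2 × 2 = 19.57
  [3.5→4.5]: (7.82+5.77)/2 × 1 = 6.795
  Sum = 35.1775 mcg/mL·h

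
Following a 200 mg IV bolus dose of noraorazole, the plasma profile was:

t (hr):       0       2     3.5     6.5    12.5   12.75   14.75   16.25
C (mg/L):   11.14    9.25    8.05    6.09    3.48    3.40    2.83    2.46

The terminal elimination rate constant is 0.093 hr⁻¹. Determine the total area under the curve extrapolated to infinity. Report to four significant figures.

AUC = 120.8 mg/L·hr

Trapezoidal AUC_0→16.25:
  [0→2]: (11.14+9.25)/2 × 2 = 20.39
  [2→3.5]: (9.25+8.05)/2 × 1.5 = 12.975
  [3.5→6.5]: (8.05+6.09)/2 × 3 = 21.21
  [6.5→12.5]: (6.09+3.48)/2 × 6 = 28.71
  [12.5→12.75]: (3.48+3.40)/2 × 0.25 = 0.86
  [12.75→14.75]: (3.40+2.83)/2 × 2 = 6.23
  [14.75→16.25]: (2.83+2.46)/2 × 1.5 = 3.9675
  Sum = 94.3425 mg/L·hr
Extrapolated tail: C_last / k_e = 2.46 / 0.093 = 26.452
AUC_0→∞ = 94.3425 + 26.452 = 120.7945 mg/L·hr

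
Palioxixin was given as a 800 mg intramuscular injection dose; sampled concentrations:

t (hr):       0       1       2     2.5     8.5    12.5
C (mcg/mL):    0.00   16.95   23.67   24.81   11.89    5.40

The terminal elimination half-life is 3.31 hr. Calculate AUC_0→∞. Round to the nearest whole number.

Trapezoidal AUC_0→12.5:
  [0→1]: (0.00+16.95)/2 × 1 = 8.475
  [1→2]: (16.95+23.67)/2 × 1 = 20.31
  [2→2.5]: (23.67+24.81)/2 × 0.5 = 12.12
  [2.5→8.5]: (24.81+11.89)/2 × 6 = 110.1
  [8.5→12.5]: (11.89+5.40)/2 × 4 = 34.58
  Sum = 185.585 mcg/mL·hr
k_e = ln2 / t½ = 0.693147 / 3.31 = 0.2094 hr^-1
Extrapolated tail: C_last / k_e = 5.40 / 0.2094 = 25.788
AUC_0→∞ = 185.585 + 25.788 = 211.373 mcg/mL·hr

AUC = 211 mcg/mL·hr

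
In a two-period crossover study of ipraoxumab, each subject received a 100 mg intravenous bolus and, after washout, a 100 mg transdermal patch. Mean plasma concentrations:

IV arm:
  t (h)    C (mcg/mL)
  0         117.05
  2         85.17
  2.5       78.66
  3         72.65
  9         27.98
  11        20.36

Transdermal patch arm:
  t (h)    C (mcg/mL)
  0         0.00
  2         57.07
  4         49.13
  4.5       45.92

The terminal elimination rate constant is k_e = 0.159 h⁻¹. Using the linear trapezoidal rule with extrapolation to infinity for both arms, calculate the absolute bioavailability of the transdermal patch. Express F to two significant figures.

F = 0.63

Trapezoidal AUC_0→11 (IV):
  [0→2]: (117.05+85.17)/2 × 2 = 202.22
  [2→2.5]: (85.17+78.66)/2 × 0.5 = 40.9575
  [2.5→3]: (78.66+72.65)/2 × 0.5 = 37.8275
  [3→9]: (72.65+27.98)/2 × 6 = 301.89
  [9→11]: (27.98+20.36)/2 × 2 = 48.34
  Sum = 631.235 mcg/mL·h
IV tail: 20.36/0.159 = 128.050; AUC_iv,0→∞ = 631.235 + 128.050 = 759.285 mcg/mL·h
Trapezoidal AUC_0→4.5 (transdermal patch):
  [0→2]: (0.00+57.07)/2 × 2 = 57.07
  [2→4]: (57.07+49.13)/2 × 2 = 106.2
  [4→4.5]: (49.13+45.92)/2 × 0.5 = 23.7625
  Sum = 187.0325 mcg/mL·h
transdermal patch tail: 45.92/0.159 = 288.805; AUC_ev,0→∞ = 187.0325 + 288.805 = 475.8375 mcg/mL·h
F = (AUC_ev/D_ev)/(AUC_iv/D_iv) = (475.8375/100)/(759.285/100) = 4.758375/7.59285 = 0.6267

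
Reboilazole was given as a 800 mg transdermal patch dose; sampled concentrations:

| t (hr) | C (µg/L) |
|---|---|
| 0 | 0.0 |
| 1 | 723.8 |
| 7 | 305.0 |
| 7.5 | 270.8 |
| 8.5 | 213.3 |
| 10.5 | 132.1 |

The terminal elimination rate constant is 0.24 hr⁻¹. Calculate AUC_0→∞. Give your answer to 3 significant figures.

AUC = 4730 µg/L·hr

Trapezoidal AUC_0→10.5:
  [0→1]: (0.0+723.8)/2 × 1 = 361.9
  [1→7]: (723.8+305.0)/2 × 6 = 3086.4
  [7→7.5]: (305.0+270.8)/2 × 0.5 = 143.95
  [7.5→8.5]: (270.8+213.3)/2 × 1 = 242.05
  [8.5→10.5]: (213.3+132.1)/2 × 2 = 345.4
  Sum = 4179.7 µg/L·hr
Extrapolated tail: C_last / k_e = 132.1 / 0.24 = 550.417
AUC_0→∞ = 4179.7 + 550.417 = 4730.117 µg/L·hr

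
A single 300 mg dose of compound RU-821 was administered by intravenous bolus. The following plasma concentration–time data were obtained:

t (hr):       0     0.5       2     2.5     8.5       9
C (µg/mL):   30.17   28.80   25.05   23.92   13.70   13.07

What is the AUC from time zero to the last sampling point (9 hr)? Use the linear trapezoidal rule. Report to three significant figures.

Trapezoidal AUC_0→9:
  [0→0.5]: (30.17+28.80)/2 × 0.5 = 14.7425
  [0.5→2]: (28.80+25.05)/2 × 1.5 = 40.3875
  [2→2.5]: (25.05+23.92)/2 × 0.5 = 12.2425
  [2.5→8.5]: (23.92+13.70)/2 × 6 = 112.86
  [8.5→9]: (13.70+13.07)/2 × 0.5 = 6.6925
  Sum = 186.925 µg/mL·hr

AUC = 187 µg/mL·hr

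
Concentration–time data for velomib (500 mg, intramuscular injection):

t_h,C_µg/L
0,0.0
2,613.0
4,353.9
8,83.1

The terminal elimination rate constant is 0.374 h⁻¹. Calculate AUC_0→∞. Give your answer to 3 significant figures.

AUC = 2680 µg/L·h

Trapezoidal AUC_0→8:
  [0→2]: (0.0+613.0)/2 × 2 = 613.0
  [2→4]: (613.0+353.9)/2 × 2 = 966.9
  [4→8]: (353.9+83.1)/2 × 4 = 874.0
  Sum = 2453.9 µg/L·h
Extrapolated tail: C_last / k_e = 83.1 / 0.374 = 222.193
AUC_0→∞ = 2453.9 + 222.193 = 2676.093 µg/L·h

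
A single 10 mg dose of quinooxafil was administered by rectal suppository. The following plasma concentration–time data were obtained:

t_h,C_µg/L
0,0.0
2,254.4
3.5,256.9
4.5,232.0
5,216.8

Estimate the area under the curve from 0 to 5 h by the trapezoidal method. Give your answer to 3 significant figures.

AUC = 995 µg/L·h

Trapezoidal AUC_0→5:
  [0→2]: (0.0+254.4)/2 × 2 = 254.4
  [2→3.5]: (254.4+256.9)/2 × 1.5 = 383.475
  [3.5→4.5]: (256.9+232.0)/2 × 1 = 244.45
  [4.5→5]: (232.0+216.8)/2 × 0.5 = 112.2
  Sum = 994.525 µg/L·h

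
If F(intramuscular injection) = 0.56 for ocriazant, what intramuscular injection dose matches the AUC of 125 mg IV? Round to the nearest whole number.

D_intramuscular = 223 mg

For equal systemic exposure: F × D_ev = D_iv
D_ev = D_iv / F = 125 / 0.56 = 223.214 mg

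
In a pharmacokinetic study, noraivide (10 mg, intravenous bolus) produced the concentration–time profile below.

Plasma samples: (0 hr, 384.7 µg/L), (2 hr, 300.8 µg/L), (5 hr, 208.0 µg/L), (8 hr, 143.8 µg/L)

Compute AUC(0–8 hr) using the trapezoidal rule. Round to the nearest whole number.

AUC = 1976 µg/L·hr

Trapezoidal AUC_0→8:
  [0→2]: (384.7+300.8)/2 × 2 = 685.5
  [2→5]: (300.8+208.0)/2 × 3 = 763.2
  [5→8]: (208.0+143.8)/2 × 3 = 527.7
  Sum = 1976.4 µg/L·hr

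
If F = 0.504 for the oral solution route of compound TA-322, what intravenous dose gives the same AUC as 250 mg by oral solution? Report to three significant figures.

D_iv = 126 mg

Systemic exposure from an extravascular dose = F × D_ev, so the equivalent IV dose is F × D_ev.
D_iv = F × D_ev = 0.504 × 250 = 126 mg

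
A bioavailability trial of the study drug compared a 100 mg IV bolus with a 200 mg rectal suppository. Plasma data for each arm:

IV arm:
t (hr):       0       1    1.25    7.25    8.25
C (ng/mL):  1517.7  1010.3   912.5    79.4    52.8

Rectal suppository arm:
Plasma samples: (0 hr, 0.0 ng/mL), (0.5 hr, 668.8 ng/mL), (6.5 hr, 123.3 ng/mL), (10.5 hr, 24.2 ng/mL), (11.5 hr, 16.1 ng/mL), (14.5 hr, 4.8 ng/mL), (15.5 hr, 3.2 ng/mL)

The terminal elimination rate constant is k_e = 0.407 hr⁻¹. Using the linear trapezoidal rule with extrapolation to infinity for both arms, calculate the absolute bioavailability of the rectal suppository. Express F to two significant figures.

Trapezoidal AUC_0→8.25 (IV):
  [0→1]: (1517.7+1010.3)/2 × 1 = 1264.0
  [1→1.25]: (1010.3+912.5)/2 × 0.25 = 240.35
  [1.25→7.25]: (912.5+79.4)/2 × 6 = 2975.7
  [7.25→8.25]: (79.4+52.8)/2 × 1 = 66.1
  Sum = 4546.15 ng/mL·hr
IV tail: 52.8/0.407 = 129.730; AUC_iv,0→∞ = 4546.15 + 129.730 = 4675.88 ng/mL·hr
Trapezoidal AUC_0→15.5 (rectal suppository):
  [0→0.5]: (0.0+668.8)/2 × 0.5 = 167.2
  [0.5→6.5]: (668.8+123.3)/2 × 6 = 2376.3
  [6.5→10.5]: (123.3+24.2)/2 × 4 = 295.0
  [10.5→11.5]: (24.2+16.1)/2 × 1 = 20.15
  [11.5→14.5]: (16.1+4.8)/2 × 3 = 31.35
  [14.5→15.5]: (4.8+3.2)/2 × 1 = 4.0
  Sum = 2894.0 ng/mL·hr
rectal suppository tail: 3.2/0.407 = 7.862; AUC_ev,0→∞ = 2894.0 + 7.862 = 2901.862 ng/mL·hr
F = (AUC_ev/D_ev)/(AUC_iv/D_iv) = (2901.862/200)/(4675.88/100) = 14.50931/46.7588 = 0.3103

F = 0.31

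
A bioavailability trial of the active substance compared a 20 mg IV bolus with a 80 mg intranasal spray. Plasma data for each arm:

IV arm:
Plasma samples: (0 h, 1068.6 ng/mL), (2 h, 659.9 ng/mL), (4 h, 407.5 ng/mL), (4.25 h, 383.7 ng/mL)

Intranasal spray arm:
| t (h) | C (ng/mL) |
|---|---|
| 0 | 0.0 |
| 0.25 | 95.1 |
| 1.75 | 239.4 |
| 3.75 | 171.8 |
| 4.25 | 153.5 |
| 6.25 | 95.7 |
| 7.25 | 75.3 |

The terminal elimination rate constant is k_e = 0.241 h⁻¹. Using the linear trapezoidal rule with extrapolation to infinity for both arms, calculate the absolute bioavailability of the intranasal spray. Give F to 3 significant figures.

F = 0.0781

Trapezoidal AUC_0→4.25 (IV):
  [0→2]: (1068.6+659.9)/2 × 2 = 1728.5
  [2→4]: (659.9+407.5)/2 × 2 = 1067.4
  [4→4.25]: (407.5+383.7)/2 × 0.25 = 98.9
  Sum = 2894.8 ng/mL·h
IV tail: 383.7/0.241 = 1592.116; AUC_iv,0→∞ = 2894.8 + 1592.116 = 4486.916 ng/mL·h
Trapezoidal AUC_0→7.25 (intranasal spray):
  [0→0.25]: (0.0+95.1)/2 × 0.25 = 11.8875
  [0.25→1.75]: (95.1+239.4)/2 × 1.5 = 250.875
  [1.75→3.75]: (239.4+171.8)/2 × 2 = 411.2
  [3.75→4.25]: (171.8+153.5)/2 × 0.5 = 81.325
  [4.25→6.25]: (153.5+95.7)/2 × 2 = 249.2
  [6.25→7.25]: (95.7+75.3)/2 × 1 = 85.5
  Sum = 1089.9875 ng/mL·h
intranasal spray tail: 75.3/0.241 = 312.448; AUC_ev,0→∞ = 1089.9875 + 312.448 = 1402.4355 ng/mL·h
F = (AUC_ev/D_ev)/(AUC_iv/D_iv) = (1402.4355/80)/(4486.916/20) = 17.5304/224.3458 = 0.0781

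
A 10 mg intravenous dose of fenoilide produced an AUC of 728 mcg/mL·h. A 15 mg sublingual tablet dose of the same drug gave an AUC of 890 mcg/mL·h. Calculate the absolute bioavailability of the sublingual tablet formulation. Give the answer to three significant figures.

F = (AUC_ev / D_ev) / (AUC_iv / D_iv)
  = (890/15) / (728/10)
  = 59.3333 / 72.8 = 0.8150

F = 0.815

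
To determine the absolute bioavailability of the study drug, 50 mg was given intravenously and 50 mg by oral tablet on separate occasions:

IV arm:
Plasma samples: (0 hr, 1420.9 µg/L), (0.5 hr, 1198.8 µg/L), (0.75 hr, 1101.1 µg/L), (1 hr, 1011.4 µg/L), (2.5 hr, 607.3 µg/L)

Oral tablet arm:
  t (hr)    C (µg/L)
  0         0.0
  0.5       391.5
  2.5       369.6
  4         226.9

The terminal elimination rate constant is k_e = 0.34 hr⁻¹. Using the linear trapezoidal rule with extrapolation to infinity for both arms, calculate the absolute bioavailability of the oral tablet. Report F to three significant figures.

F = 0.469

Trapezoidal AUC_0→2.5 (IV):
  [0→0.5]: (1420.9+1198.8)/2 × 0.5 = 654.925
  [0.5→0.75]: (1198.8+1101.1)/2 × 0.25 = 287.4875
  [0.75→1]: (1101.1+1011.4)/2 × 0.25 = 264.0625
  [1→2.5]: (1011.4+607.3)/2 × 1.5 = 1214.025
  Sum = 2420.5 µg/L·hr
IV tail: 607.3/0.34 = 1786.176; AUC_iv,0→∞ = 2420.5 + 1786.176 = 4206.676 µg/L·hr
Trapezoidal AUC_0→4 (oral tablet):
  [0→0.5]: (0.0+391.5)/2 × 0.5 = 97.875
  [0.5→2.5]: (391.5+369.6)/2 × 2 = 761.1
  [2.5→4]: (369.6+226.9)/2 × 1.5 = 447.375
  Sum = 1306.35 µg/L·hr
oral tablet tail: 226.9/0.34 = 667.353; AUC_ev,0→∞ = 1306.35 + 667.353 = 1973.703 µg/L·hr
F = (AUC_ev/D_ev)/(AUC_iv/D_iv) = (1973.703/50)/(4206.676/50) = 39.47406/84.13352 = 0.4692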